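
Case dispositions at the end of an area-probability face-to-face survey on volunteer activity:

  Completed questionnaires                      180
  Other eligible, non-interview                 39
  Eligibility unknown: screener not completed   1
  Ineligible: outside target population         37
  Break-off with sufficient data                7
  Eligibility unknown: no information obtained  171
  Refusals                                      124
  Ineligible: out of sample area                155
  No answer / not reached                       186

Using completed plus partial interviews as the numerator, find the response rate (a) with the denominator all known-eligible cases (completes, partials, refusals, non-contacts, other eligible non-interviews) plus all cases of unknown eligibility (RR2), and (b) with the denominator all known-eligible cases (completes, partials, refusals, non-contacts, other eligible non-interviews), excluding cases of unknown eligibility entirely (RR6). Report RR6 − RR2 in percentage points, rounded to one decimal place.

8.5

Undetermined eligibility = 1 + 171 = 172
Screened out, ineligible = 37 + 155 = 192
Num = 180 + 7 = 187
Denominator = 180 + 7 + 124 + 186 + 39 + 172 = 708
RR2 = 187 / 708 = 0.2641
Denominator = 180 + 7 + 124 + 186 + 39 = 536
RR6 = 187 / 536 = 0.3489
Difference = 34.89 − 26.41 = 8.48 percentage points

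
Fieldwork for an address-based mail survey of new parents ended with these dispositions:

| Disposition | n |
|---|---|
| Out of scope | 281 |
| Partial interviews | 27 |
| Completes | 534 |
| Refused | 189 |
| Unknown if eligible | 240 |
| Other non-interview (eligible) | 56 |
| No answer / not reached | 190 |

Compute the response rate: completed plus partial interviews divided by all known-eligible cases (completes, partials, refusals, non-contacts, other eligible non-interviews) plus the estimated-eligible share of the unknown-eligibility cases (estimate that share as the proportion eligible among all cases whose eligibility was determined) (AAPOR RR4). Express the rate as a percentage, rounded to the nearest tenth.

Top = 534 + 27 = 561
Known eligible = 534 + 27 + 189 + 190 + 56 = 996
e = 996 / (996 + 281) = 996 / 1277 = 0.7800
Estimated eligible among unknowns = 0.7800 × 240 = 187.20
Denominator = 996 + 187.20 = 1183.20
RR4 = 561 / 1183.20 = 0.4741

47.4%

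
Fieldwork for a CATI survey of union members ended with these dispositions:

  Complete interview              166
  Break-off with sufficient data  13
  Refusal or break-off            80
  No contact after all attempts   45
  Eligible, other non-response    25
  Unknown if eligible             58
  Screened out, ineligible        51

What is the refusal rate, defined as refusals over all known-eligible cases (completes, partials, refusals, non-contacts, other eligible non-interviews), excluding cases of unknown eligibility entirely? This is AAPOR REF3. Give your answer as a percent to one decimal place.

Top: 80
Base: 166 + 13 + 80 + 45 + 25 = 329
REF3 = 80 / 329 = 0.2432

24.3%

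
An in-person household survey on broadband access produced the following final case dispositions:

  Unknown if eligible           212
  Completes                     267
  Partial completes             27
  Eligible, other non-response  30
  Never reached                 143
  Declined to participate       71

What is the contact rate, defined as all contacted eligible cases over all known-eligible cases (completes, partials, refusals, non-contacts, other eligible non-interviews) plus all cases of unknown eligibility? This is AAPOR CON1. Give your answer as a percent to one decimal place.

52.7%

Top → 267 + 27 + 71 + 30 = 395
Denom → 267 + 27 + 71 + 143 + 30 + 212 = 750
CON1 = 395 / 750 = 0.5267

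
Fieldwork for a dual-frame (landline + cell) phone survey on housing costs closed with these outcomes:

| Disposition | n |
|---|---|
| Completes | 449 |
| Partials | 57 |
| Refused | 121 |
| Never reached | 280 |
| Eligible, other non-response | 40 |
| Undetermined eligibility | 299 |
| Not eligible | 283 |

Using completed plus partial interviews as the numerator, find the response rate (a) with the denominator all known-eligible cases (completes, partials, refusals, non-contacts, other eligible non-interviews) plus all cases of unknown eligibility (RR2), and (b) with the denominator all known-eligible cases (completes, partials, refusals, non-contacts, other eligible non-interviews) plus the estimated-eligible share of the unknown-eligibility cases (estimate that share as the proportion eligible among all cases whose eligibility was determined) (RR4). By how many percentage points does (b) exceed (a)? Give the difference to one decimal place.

Top: 449 + 57 = 506
Base: 449 + 57 + 121 + 280 + 40 + 299 = 1246
RR2 = 506 / 1246 = 0.4061
Eligible (known): 449 + 57 + 121 + 280 + 40 = 947
e = 947 / (947 + 283) = 947 / 1230 = 0.7699
e × U: 0.7699 × 299 = 230.20
Base: 947 + 230.20 = 1177.20
RR4 = 506 / 1177.20 = 0.4298
Difference = 42.98 − 40.61 = 2.37 percentage points

2.4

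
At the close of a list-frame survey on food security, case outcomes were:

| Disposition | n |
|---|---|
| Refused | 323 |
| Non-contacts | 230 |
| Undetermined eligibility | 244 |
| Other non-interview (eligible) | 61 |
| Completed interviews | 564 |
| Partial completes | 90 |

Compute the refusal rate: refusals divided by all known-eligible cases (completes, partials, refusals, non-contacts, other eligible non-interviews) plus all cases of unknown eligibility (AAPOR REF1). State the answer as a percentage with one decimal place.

21.4%

Num: 323
Base: 564 + 90 + 323 + 230 + 61 + 244 = 1512
REF1 = 323 / 1512 = 0.2136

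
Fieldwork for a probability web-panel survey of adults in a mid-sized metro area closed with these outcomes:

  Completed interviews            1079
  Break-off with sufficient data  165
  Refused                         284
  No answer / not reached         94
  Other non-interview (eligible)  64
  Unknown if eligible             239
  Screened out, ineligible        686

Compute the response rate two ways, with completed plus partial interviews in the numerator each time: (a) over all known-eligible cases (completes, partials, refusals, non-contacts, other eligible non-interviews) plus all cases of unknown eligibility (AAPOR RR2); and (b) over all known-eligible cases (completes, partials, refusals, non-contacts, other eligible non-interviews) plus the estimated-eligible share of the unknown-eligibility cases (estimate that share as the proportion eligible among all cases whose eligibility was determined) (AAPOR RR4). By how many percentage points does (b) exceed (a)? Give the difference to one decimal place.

Num: 1079 + 165 = 1244
Denom: 1079 + 165 + 284 + 94 + 64 + 239 = 1925
RR2 = 1244 / 1925 = 0.6462
Eligible (known): 1079 + 165 + 284 + 94 + 64 = 1686
e = 1686 / (1686 + 686) = 1686 / 2372 = 0.7108
e × U: 0.7108 × 239 = 169.88
Denom: 1686 + 169.88 = 1855.88
RR4 = 1244 / 1855.88 = 0.6703
Difference = 67.03 − 64.62 = 2.41 percentage points

2.4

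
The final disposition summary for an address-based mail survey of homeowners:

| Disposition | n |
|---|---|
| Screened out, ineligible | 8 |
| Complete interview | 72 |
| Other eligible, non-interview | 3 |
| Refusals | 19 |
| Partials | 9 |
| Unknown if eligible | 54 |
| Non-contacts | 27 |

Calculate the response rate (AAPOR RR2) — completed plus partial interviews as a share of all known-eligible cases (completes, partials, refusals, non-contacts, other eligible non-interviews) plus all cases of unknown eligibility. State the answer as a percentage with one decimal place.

44.0%

Num → 72 + 9 = 81
Denominator → 72 + 9 + 19 + 27 + 3 + 54 = 184
RR2 = 81 / 184 = 0.4402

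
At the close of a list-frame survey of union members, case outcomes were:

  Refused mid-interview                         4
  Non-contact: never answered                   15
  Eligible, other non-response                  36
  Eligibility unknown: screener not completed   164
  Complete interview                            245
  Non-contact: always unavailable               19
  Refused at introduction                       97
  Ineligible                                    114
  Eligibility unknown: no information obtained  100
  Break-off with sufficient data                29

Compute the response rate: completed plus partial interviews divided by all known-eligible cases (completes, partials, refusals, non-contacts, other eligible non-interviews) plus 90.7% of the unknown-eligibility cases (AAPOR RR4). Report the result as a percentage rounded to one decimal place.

40.0%

Declined to participate = 97 + 4 = 101
No answer / not reached = 15 + 19 = 34
Eligibility not determined = 164 + 100 = 264
Top: 245 + 29 = 274
Determined eligible: 245 + 29 + 101 + 34 + 36 = 445
Estimated eligible among unknowns: 0.9070 × 264 = 239.45
Base: 445 + 239.45 = 684.45
RR4 = 274 / 684.45 = 0.4003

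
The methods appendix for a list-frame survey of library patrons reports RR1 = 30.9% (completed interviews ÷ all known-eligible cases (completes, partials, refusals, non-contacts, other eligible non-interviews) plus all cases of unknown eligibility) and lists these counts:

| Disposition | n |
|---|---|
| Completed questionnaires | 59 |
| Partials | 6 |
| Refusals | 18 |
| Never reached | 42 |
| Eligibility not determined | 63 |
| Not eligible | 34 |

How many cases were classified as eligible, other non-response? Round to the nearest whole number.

RR1 = 59 / D = 0.309
D = 59 / 0.309 = 190.9
Rest of base = 188
eligible, other non-response = 190.9 − 188 ≈ 3

3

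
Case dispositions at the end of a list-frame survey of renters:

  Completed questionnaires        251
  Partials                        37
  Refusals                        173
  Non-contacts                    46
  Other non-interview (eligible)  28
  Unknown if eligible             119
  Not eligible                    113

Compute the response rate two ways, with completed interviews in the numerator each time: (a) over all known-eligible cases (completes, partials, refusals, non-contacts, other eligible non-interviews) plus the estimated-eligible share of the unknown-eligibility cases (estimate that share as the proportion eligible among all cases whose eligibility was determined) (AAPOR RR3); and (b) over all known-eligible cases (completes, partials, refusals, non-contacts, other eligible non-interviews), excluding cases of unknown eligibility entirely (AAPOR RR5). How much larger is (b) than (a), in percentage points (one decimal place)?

7.3

Num → 251
Eligible (known) → 251 + 37 + 173 + 46 + 28 = 535
e = 535 / (535 + 113) = 535 / 648 = 0.8256
e × U → 0.8256 × 119 = 98.25
Denom → 535 + 98.25 = 633.25
RR3 = 251 / 633.25 = 0.3964
Denom → 251 + 37 + 173 + 46 + 28 = 535
RR5 = 251 / 535 = 0.4692
Difference = 46.92 − 39.64 = 7.28 percentage points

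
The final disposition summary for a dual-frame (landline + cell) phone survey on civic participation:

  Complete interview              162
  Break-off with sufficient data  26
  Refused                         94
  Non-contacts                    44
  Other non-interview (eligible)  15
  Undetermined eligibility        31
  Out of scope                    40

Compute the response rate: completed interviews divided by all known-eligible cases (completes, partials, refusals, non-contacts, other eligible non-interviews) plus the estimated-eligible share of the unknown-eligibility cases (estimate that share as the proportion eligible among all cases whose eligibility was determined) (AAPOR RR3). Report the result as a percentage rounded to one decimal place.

Top = 162
Known eligible = 162 + 26 + 94 + 44 + 15 = 341
e = 341 / (341 + 40) = 341 / 381 = 0.8950
Estimated eligible among unknowns = 0.8950 × 31 = 27.75
Denom = 341 + 27.75 = 368.75
RR3 = 162 / 368.75 = 0.4393

43.9%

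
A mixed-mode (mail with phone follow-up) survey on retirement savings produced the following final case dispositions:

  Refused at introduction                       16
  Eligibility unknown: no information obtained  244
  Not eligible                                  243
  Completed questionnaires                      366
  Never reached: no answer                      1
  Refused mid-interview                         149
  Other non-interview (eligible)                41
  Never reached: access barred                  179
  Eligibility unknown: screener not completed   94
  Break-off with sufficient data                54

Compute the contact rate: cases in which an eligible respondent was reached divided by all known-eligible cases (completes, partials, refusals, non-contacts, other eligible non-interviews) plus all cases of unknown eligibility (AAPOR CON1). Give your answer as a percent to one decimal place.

Refused = 16 + 149 = 165
Never reached = 1 + 179 = 180
Undetermined eligibility = 94 + 244 = 338
Num: 366 + 54 + 165 + 41 = 626
Base: 366 + 54 + 165 + 180 + 41 + 338 = 1144
CON1 = 626 / 1144 = 0.5472

54.7%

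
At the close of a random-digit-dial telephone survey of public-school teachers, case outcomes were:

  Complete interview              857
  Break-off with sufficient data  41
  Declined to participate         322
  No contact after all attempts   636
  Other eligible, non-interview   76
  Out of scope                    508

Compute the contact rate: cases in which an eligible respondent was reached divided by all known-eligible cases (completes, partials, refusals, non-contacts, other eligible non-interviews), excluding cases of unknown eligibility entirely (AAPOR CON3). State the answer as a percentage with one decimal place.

Num → 857 + 41 + 322 + 76 = 1296
Denominator → 857 + 41 + 322 + 636 + 76 = 1932
CON3 = 1296 / 1932 = 0.6708

67.1%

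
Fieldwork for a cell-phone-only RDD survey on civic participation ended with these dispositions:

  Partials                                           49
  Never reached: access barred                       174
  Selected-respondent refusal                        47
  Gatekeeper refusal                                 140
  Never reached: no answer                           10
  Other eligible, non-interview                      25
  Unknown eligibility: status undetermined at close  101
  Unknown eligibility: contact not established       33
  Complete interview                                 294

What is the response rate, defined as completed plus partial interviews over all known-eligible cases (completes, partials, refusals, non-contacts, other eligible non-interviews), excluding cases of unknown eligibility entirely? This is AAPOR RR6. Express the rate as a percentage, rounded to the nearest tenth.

Refusals = 140 + 47 = 187
No answer / not reached = 10 + 174 = 184
Eligibility not determined = 33 + 101 = 134
Numerator: 294 + 49 = 343
Denominator: 294 + 49 + 187 + 184 + 25 = 739
RR6 = 343 / 739 = 0.4641

46.4%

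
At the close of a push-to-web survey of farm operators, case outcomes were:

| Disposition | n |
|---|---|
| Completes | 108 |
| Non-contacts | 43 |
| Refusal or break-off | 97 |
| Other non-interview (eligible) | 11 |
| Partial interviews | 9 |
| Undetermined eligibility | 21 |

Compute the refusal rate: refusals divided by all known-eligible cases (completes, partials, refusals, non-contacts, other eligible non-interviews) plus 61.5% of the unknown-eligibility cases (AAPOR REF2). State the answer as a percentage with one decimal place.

Top → 97
Eligible (known) → 108 + 9 + 97 + 43 + 11 = 268
Eligible share of unknowns → 0.6150 × 21 = 12.91
Denom → 268 + 12.91 = 280.91
REF2 = 97 / 280.91 = 0.3453

34.5%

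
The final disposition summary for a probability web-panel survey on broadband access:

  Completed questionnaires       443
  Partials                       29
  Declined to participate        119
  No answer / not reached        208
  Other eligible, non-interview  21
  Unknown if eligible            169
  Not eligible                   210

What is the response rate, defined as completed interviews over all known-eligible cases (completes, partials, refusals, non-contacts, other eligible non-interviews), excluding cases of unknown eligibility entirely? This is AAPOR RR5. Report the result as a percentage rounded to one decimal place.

54.0%

Top → 443
Base → 443 + 29 + 119 + 208 + 21 = 820
RR5 = 443 / 820 = 0.5402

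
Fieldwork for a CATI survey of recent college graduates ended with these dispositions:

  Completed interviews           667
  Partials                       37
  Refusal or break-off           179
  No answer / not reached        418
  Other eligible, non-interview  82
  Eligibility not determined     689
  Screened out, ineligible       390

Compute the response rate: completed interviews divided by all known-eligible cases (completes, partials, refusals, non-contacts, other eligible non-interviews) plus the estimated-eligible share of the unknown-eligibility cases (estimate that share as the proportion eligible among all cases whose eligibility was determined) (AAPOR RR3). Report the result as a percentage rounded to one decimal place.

34.7%

Num → 667
Eligible (known) → 667 + 37 + 179 + 418 + 82 = 1383
e = 1383 / (1383 + 390) = 1383 / 1773 = 0.7800
e × U → 0.7800 × 689 = 537.42
Denominator → 1383 + 537.42 = 1920.42
RR3 = 667 / 1920.42 = 0.3473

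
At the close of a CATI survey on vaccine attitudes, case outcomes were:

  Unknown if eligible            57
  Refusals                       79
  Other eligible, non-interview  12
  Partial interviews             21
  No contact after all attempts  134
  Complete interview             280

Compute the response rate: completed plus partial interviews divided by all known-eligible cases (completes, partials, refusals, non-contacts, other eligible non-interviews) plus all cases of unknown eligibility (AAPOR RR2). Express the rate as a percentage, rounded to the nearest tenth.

Num → 280 + 21 = 301
Base → 280 + 21 + 79 + 134 + 12 + 57 = 583
RR2 = 301 / 583 = 0.5163

51.6%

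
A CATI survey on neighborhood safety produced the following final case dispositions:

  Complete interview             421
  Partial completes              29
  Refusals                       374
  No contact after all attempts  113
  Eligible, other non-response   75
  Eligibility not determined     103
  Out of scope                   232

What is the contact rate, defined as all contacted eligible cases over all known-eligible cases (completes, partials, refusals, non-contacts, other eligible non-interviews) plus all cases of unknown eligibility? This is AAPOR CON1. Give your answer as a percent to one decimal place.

Num: 421 + 29 + 374 + 75 = 899
Base: 421 + 29 + 374 + 113 + 75 + 103 = 1115
CON1 = 899 / 1115 = 0.8063

80.6%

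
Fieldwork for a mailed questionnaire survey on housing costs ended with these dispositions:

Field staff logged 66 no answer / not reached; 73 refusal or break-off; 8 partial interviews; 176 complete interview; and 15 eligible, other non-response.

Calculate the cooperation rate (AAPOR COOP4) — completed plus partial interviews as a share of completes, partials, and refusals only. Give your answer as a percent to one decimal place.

Top = 176 + 8 = 184
Denom = 176 + 8 + 73 = 257
COOP4 = 184 / 257 = 0.7160

71.6%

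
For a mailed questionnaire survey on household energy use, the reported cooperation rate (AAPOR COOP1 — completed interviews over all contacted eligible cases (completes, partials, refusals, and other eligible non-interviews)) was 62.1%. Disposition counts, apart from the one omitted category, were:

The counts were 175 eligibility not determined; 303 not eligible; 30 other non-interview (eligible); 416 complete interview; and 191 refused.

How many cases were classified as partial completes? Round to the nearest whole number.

33

COOP1 = 416 / D = 0.621
D = 416 / 0.621 = 669.9
Remaining denominator categories sum to 637
partial completes = 669.9 − 637 ≈ 33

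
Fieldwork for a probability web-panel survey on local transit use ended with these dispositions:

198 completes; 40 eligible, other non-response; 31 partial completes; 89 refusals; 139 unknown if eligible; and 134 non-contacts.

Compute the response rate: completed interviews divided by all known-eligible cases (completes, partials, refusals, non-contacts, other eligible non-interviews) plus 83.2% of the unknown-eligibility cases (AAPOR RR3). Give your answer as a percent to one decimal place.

32.6%

Num → 198
Determined eligible → 198 + 31 + 89 + 134 + 40 = 492
Eligible share of unknowns → 0.8320 × 139 = 115.65
Base → 492 + 115.65 = 607.65
RR3 = 198 / 607.65 = 0.3258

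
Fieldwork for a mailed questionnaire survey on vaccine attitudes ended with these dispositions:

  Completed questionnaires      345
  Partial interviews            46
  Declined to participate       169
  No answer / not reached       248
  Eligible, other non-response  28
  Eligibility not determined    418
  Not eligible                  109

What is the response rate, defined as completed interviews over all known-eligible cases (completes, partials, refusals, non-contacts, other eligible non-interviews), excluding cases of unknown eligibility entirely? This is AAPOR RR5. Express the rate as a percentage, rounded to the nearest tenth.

Top: 345
Denominator: 345 + 46 + 169 + 248 + 28 = 836
RR5 = 345 / 836 = 0.4127

41.3%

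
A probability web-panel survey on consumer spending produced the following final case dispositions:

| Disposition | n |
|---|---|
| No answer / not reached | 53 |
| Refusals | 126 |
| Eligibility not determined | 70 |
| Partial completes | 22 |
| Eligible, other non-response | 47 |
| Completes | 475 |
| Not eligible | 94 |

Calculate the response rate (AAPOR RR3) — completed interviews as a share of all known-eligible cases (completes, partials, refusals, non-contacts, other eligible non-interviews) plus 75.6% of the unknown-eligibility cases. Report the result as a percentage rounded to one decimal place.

Numerator = 475
Eligible (known) = 475 + 22 + 126 + 53 + 47 = 723
Estimated eligible among unknowns = 0.7560 × 70 = 52.92
Denom = 723 + 52.92 = 775.92
RR3 = 475 / 775.92 = 0.6122

61.2%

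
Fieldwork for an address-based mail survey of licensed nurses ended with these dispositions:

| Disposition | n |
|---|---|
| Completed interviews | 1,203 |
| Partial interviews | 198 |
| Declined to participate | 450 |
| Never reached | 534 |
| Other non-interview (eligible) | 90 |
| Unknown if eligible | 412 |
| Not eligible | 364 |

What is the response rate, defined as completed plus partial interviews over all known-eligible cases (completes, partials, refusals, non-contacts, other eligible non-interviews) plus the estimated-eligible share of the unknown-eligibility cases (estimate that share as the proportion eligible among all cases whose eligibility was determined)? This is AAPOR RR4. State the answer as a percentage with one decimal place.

Top → 1203 + 198 = 1401
Determined eligible → 1203 + 198 + 450 + 534 + 90 = 2475
e = 2475 / (2475 + 364) = 2475 / 2839 = 0.8718
e × U → 0.8718 × 412 = 359.18
Base → 2475 + 359.18 = 2834.18
RR4 = 1401 / 2834.18 = 0.4943

49.4%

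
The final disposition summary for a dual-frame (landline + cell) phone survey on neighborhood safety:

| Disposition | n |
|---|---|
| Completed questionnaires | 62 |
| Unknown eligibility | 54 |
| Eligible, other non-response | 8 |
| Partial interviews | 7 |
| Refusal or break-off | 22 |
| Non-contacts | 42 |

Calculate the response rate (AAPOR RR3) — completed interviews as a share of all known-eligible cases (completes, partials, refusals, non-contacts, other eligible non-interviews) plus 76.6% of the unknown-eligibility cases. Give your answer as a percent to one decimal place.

Top: 62
Eligible (known): 62 + 7 + 22 + 42 + 8 = 141
Estimated eligible among unknowns: 0.7660 × 54 = 41.36
Denom: 141 + 41.36 = 182.36
RR3 = 62 / 182.36 = 0.3400

34.0%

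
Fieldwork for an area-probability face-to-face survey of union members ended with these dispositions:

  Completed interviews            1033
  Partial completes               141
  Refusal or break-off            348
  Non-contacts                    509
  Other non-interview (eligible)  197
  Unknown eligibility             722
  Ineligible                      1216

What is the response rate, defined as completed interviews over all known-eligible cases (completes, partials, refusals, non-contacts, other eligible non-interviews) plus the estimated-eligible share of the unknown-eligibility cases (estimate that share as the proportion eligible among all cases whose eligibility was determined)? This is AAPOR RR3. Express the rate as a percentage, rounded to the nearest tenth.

38.3%

Top: 1033
Eligible (known): 1033 + 141 + 348 + 509 + 197 = 2228
e = 2228 / (2228 + 1216) = 2228 / 3444 = 0.6469
e × U: 0.6469 × 722 = 467.06
Denominator: 2228 + 467.06 = 2695.06
RR3 = 1033 / 2695.06 = 0.3833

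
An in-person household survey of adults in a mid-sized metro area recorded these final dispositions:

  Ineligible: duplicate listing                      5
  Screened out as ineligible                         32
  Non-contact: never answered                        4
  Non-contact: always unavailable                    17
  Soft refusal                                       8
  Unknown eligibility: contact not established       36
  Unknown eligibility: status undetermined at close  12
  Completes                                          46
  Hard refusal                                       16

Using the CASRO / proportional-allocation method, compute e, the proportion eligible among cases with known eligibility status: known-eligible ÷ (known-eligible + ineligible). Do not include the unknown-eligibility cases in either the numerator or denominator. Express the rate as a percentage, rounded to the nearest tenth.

71.1%

Refusal or break-off = 16 + 8 = 24
No answer / not reached = 4 + 17 = 21
Unknown eligibility = 36 + 12 = 48
Screened out, ineligible = 32 + 5 = 37
Eligible (known): 46 + 24 + 21 = 91
e = 91 / (91 + 37) = 91 / 128 = 0.7109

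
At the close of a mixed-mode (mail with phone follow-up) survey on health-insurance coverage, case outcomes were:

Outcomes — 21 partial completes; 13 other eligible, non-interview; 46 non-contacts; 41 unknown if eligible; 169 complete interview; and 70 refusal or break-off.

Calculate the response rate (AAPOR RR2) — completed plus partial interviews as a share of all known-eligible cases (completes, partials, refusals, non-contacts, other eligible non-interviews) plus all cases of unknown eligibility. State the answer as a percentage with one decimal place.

Top = 169 + 21 = 190
Denominator = 169 + 21 + 70 + 46 + 13 + 41 = 360
RR2 = 190 / 360 = 0.5278

52.8%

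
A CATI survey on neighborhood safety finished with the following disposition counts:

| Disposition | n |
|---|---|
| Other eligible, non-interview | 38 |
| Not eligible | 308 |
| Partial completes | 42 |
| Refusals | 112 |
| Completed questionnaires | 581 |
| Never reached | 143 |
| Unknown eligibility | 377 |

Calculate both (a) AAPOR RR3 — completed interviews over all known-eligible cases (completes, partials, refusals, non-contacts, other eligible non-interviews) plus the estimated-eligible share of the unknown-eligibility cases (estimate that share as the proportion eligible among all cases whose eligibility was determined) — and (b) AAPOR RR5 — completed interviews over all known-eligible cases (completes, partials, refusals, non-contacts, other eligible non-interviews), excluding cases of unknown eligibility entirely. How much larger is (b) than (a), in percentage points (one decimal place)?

14.9

Top = 581
Known eligible = 581 + 42 + 112 + 143 + 38 = 916
e = 916 / (916 + 308) = 916 / 1224 = 0.7484
Estimated eligible among unknowns = 0.7484 × 377 = 282.15
Base = 916 + 282.15 = 1198.15
RR3 = 581 / 1198.15 = 0.4849
Base = 581 + 42 + 112 + 143 + 38 = 916
RR5 = 581 / 916 = 0.6343
Difference = 63.43 − 48.49 = 14.94 percentage points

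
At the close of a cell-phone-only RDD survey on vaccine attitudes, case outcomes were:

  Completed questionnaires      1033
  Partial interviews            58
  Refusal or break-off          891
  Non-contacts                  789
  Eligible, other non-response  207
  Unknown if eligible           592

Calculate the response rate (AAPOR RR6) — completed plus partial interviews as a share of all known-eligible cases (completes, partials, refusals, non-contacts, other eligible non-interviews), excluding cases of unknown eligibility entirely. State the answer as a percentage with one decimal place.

36.6%

Top: 1033 + 58 = 1091
Base: 1033 + 58 + 891 + 789 + 207 = 2978
RR6 = 1091 / 2978 = 0.3664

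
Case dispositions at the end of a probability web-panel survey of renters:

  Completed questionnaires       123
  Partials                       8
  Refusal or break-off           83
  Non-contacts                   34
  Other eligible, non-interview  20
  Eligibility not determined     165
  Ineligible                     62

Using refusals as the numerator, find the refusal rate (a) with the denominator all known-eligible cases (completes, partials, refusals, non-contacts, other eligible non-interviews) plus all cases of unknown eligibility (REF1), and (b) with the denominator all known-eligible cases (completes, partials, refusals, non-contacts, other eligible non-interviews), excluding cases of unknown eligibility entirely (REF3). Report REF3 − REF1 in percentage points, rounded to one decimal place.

Numerator → 83
Base → 123 + 8 + 83 + 34 + 20 + 165 = 433
REF1 = 83 / 433 = 0.1917
Base → 123 + 8 + 83 + 34 + 20 = 268
REF3 = 83 / 268 = 0.3097
Difference = 30.97 − 19.17 = 11.80 percentage points

11.8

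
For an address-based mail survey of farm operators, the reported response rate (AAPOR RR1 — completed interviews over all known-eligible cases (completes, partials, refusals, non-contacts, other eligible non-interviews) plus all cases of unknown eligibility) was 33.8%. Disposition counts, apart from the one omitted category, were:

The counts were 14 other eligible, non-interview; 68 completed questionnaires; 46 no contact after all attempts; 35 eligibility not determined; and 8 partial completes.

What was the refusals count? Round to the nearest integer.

30

RR1 = 68 / D = 0.338
D = 68 / 0.338 = 201.2
Rest of base = 171
refusals = 201.2 − 171 ≈ 30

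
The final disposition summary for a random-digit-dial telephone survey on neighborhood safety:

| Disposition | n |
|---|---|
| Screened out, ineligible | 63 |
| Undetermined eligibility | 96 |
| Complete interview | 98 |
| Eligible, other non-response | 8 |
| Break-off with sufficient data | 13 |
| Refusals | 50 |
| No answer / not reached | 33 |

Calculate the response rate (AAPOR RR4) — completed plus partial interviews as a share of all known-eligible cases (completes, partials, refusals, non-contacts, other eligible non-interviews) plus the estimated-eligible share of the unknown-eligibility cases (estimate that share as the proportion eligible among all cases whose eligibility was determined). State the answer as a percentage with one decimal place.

Numerator → 98 + 13 = 111
Determined eligible → 98 + 13 + 50 + 33 + 8 = 202
e = 202 / (202 + 63) = 202 / 265 = 0.7623
Eligible share of unknowns → 0.7623 × 96 = 73.18
Denominator → 202 + 73.18 = 275.18
RR4 = 111 / 275.18 = 0.4034

40.3%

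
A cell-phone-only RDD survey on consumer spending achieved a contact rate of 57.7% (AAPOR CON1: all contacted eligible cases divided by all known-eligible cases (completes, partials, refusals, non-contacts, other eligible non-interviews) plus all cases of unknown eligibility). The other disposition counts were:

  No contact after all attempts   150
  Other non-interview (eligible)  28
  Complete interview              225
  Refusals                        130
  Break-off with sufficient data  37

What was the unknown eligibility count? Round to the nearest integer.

Num: 225 + 37 + 130 + 28 = 420
CON1 = 420 / D = 0.577
D = 420 / 0.577 = 727.9
Rest of base = 570
unknown eligibility = 727.9 − 570 ≈ 158

158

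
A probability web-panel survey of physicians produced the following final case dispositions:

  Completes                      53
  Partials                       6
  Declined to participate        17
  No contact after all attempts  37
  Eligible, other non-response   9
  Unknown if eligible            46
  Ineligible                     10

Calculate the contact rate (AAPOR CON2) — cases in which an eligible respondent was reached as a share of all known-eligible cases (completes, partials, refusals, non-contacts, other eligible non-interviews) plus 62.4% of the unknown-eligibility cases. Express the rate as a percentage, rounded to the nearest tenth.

56.4%

Numerator → 53 + 6 + 17 + 9 = 85
Eligible (known) → 53 + 6 + 17 + 37 + 9 = 122
e × U → 0.6240 × 46 = 28.70
Base → 122 + 28.70 = 150.70
CON2 = 85 / 150.70 = 0.5640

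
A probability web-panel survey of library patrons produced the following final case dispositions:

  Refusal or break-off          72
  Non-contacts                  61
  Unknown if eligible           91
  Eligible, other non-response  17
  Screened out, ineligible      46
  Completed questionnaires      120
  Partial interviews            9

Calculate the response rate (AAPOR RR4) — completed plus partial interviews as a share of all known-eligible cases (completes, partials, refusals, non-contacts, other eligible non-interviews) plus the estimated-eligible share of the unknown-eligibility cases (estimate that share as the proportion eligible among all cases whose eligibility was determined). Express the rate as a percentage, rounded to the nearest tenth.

36.1%

Top = 120 + 9 = 129
Eligible (known) = 120 + 9 + 72 + 61 + 17 = 279
e = 279 / (279 + 46) = 279 / 325 = 0.8585
Estimated eligible among unknowns = 0.8585 × 91 = 78.12
Denominator = 279 + 78.12 = 357.12
RR4 = 129 / 357.12 = 0.3612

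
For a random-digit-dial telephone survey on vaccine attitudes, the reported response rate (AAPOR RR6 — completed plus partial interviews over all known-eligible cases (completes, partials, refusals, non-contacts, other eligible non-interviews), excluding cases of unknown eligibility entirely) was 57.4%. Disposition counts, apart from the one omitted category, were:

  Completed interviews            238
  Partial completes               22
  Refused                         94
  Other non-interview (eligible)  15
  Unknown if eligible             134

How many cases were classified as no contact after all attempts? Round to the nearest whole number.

Top = 238 + 22 = 260
RR6 = 260 / D = 0.574
D = 260 / 0.574 = 453.0
Rest of base = 369
no contact after all attempts = 453.0 − 369 ≈ 84

84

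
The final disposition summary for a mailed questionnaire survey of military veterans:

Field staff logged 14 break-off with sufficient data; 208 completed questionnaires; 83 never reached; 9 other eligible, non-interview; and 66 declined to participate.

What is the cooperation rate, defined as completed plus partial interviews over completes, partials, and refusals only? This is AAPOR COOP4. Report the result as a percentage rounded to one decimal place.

77.1%

Num → 208 + 14 = 222
Denominator → 208 + 14 + 66 = 288
COOP4 = 222 / 288 = 0.7708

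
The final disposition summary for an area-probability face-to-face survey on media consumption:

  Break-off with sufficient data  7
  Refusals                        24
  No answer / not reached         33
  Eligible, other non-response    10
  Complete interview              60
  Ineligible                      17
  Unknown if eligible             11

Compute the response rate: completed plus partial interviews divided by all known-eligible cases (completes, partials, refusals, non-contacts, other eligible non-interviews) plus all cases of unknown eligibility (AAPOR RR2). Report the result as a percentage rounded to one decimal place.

Numerator → 60 + 7 = 67
Base → 60 + 7 + 24 + 33 + 10 + 11 = 145
RR2 = 67 / 145 = 0.4621

46.2%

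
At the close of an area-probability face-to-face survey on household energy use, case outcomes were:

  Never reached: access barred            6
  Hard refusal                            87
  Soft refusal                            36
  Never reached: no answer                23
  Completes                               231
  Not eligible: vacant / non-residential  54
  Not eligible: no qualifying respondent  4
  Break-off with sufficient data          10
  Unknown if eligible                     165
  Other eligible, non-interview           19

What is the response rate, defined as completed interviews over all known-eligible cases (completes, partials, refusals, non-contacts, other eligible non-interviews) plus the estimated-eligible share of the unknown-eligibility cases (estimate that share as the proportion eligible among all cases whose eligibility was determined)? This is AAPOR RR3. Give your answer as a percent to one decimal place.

Refusals = 87 + 36 = 123
No contact after all attempts = 23 + 6 = 29
Screened out, ineligible = 4 + 54 = 58
Numerator: 231
Known eligible: 231 + 10 + 123 + 29 + 19 = 412
e = 412 / (412 + 58) = 412 / 470 = 0.8766
Eligible share of unknowns: 0.8766 × 165 = 144.64
Base: 412 + 144.64 = 556.64
RR3 = 231 / 556.64 = 0.4150

41.5%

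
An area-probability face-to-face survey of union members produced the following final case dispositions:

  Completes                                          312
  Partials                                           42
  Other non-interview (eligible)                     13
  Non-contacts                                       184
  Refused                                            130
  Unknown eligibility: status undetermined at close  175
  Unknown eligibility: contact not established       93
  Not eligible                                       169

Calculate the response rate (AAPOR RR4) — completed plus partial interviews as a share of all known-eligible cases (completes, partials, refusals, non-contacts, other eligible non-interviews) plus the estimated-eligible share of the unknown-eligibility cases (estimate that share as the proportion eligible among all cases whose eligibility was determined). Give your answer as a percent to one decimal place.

Unknown if eligible = 93 + 175 = 268
Num → 312 + 42 = 354
Determined eligible → 312 + 42 + 130 + 184 + 13 = 681
e = 681 / (681 + 169) = 681 / 850 = 0.8012
e × U → 0.8012 × 268 = 214.72
Denom → 681 + 214.72 = 895.72
RR4 = 354 / 895.72 = 0.3952

39.5%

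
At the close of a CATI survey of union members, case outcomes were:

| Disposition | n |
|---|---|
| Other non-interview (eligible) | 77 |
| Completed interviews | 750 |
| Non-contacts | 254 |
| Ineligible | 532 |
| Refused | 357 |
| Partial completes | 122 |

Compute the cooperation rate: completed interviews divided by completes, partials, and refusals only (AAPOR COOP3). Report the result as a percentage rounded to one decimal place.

61.0%

Top → 750
Denominator → 750 + 122 + 357 = 1229
COOP3 = 750 / 1229 = 0.6103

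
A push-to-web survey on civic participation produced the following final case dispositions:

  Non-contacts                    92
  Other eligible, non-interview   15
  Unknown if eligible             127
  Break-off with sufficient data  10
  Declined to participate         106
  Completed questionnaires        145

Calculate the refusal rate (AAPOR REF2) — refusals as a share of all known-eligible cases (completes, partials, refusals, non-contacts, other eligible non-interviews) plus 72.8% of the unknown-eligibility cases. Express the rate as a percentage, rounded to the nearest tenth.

Numerator = 106
Known eligible = 145 + 10 + 106 + 92 + 15 = 368
Eligible share of unknowns = 0.7280 × 127 = 92.46
Base = 368 + 92.46 = 460.46
REF2 = 106 / 460.46 = 0.2302

23.0%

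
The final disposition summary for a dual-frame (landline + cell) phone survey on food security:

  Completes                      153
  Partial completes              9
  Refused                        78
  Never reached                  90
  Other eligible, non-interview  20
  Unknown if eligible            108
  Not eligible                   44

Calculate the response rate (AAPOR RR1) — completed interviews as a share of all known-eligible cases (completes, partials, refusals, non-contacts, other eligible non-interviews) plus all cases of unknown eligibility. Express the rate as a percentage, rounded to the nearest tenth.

33.4%

Num = 153
Denominator = 153 + 9 + 78 + 90 + 20 + 108 = 458
RR1 = 153 / 458 = 0.3341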